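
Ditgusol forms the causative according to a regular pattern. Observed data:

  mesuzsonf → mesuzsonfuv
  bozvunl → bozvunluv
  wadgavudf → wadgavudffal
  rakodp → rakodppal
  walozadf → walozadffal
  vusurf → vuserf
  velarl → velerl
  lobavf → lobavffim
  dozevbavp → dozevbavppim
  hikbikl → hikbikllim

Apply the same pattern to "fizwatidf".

mesuzsonf and wadgavudf both end in -f yet inflect differently (mesuzsonfuv, wadgavudffal), so the final letter is not what conditions the rule; the second-to-last letter is.
"fizwatidf" has second-to-last letter 'd'. The stems whose second-to-last letter is 'd' (wadgavudf → wadgavudffal, rakodp → rakodppal, walozadf → walozadffal) double the final consonant and add -al.
So fizwatidf → fizwatidffal.

fizwatidffal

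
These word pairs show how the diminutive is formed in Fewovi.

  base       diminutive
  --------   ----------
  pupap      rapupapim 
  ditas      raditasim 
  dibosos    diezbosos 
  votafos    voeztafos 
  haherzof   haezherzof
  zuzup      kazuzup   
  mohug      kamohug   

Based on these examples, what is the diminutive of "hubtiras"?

rahubtirasim

ditas and dibosos both end in -s yet inflect differently (raditasim, diezbosos), so the final letter is not what conditions the rule; the last vowel is.
"hubtiras" has last vowel 'a'. The stems whose last vowel is 'a' (pupap → rapupapim, ditas → raditasim) add ra- … -im around the stem.
The other patterns: stems whose last vowel is 'o' insert -ez- after the first vowel; stems whose last vowel is 'u' add the prefix ka-.
So hubtiras → rahubtirasim.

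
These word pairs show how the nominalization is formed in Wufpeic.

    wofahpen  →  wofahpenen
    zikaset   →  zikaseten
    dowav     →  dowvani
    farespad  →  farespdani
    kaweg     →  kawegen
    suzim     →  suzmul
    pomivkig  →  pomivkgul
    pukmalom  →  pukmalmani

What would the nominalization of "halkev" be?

pukmalom and suzim both end in -m yet inflect differently (pukmalmani, suzmul), so the final letter is not what conditions the rule; the last vowel is.
"halkev" has last vowel 'e'. The stems whose last vowel is 'e' (wofahpen → wofahpenen, zikaset → zikaseten, kaweg → kawegen) add -en.
So halkev → halkeven.

halkeven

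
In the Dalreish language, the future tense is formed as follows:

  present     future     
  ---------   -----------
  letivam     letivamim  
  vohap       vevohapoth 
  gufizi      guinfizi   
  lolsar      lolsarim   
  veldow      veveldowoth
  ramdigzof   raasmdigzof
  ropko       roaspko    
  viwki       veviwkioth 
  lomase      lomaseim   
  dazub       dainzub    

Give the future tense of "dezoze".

deinzoze

"dezoze" begins with d-. The one such stem in the data (dazub → dainzub) inserts -in- after the first vowel (as does gufizi), so the same rule applies.
So dezoze → deinzoze.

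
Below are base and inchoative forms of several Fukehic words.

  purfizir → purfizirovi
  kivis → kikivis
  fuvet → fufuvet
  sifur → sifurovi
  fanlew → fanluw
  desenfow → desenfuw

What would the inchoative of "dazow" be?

"dazow" ends in -w. The stems ending in -w (fanlew → fanluw, desenfow → desenfuw) change the last vowel to 'u'.
The other patterns: stems ending in -r add -ovi; stems ending in -s or -t repeat the first consonant+vowel as a prefix.
So dazow → dazuw.

dazuw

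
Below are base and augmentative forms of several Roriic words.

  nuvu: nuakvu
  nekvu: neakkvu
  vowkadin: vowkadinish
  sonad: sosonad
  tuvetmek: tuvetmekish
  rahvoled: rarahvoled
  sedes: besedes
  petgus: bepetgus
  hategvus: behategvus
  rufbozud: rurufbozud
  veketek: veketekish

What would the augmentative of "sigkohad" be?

rufbozud and nekvu both have last vowel 'u' yet inflect differently (rurufbozud, neakkvu), so the last vowel is not what conditions the rule; the final letter is.
"sigkohad" ends in -d. The stems ending in -d (sonad → sosonad, rufbozud → rurufbozud, rahvoled → rarahvoled) repeat the first consonant+vowel as a prefix.
So sigkohad → sisigkohad.

sisigkohad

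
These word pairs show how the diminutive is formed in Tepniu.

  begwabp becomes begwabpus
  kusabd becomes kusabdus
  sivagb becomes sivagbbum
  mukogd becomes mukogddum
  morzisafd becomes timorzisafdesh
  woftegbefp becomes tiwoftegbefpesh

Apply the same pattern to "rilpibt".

kusabd and mukogd both end in -d yet inflect differently (kusabdus, mukogddum), so the final letter is not what conditions the rule; the second-to-last letter is.
"rilpibt" has second-to-last letter 'b'. The stems whose second-to-last letter is 'b' (begwabp → begwabpus, kusabd → kusabdus) add -us.
The other patterns: stems whose second-to-last letter is 'g' double the final consonant and add -um; stems whose second-to-last letter is 'f' add ti- … -esh around the stem.
So rilpibt → rilpibtus.

rilpibtus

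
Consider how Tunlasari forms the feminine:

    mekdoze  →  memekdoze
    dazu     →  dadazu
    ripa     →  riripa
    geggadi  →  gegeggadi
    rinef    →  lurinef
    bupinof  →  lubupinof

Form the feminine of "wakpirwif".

luwakpirwif

mekdoze and rinef both have last vowel 'e' yet inflect differently (memekdoze, lurinef), so the last vowel is not what conditions the rule; whether the stem ends in a vowel or a consonant is.
"wakpirwif" ends in a consonant. The stems ending in a consonant (rinef → lurinef, bupinof → lubupinof) add the prefix lu-.
So wakpirwif → luwakpirwif.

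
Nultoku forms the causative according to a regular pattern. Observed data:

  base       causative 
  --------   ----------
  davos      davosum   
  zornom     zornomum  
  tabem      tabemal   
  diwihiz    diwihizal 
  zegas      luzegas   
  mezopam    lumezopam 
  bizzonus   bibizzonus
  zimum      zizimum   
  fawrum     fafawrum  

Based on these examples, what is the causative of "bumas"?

lubumas

"bumas" has last vowel 'a'. The stems whose last vowel is 'a' (zegas → luzegas, mezopam → lumezopam) add the prefix lu-.
The other patterns: stems whose last vowel is 'o' add -um; stems whose last vowel is 'e' or 'i' add -al; stems whose last vowel is 'u' repeat the first consonant+vowel as a prefix.
So bumas → lubumas.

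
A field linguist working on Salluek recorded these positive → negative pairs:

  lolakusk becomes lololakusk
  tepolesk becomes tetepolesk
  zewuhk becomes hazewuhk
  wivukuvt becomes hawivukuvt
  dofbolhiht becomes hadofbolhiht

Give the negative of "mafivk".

hamafivk

"mafivk" has second-to-last letter 'v'. The one such stem in the data (wivukuvt → hawivukuvt) adds the prefix ha-, so the same rule applies.
So mafivk → hamafivk.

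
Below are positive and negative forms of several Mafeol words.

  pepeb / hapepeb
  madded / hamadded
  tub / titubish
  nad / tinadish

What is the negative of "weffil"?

pepeb and tub both end in -b yet inflect differently (hapepeb, titubish), so the final letter is not what conditions the rule; the number of vowels is.
"weffil" has 2 vowels. The stems with 2 vowels (pepeb → hapepeb, madded → hamadded) add the prefix ha-.
The other pattern: stems with 1 vowel add ti- … -ish around the stem.
So weffil → haweffil.

haweffil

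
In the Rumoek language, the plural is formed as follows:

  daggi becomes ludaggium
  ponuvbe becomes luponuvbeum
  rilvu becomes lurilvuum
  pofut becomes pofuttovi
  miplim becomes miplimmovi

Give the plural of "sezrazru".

lusezrazruum

rilvu and pofut both have last vowel 'u' yet inflect differently (lurilvuum, pofuttovi), so the last vowel is not what conditions the rule; whether the stem ends in a vowel or a consonant is.
"sezrazru" ends in a vowel. The stems ending in a vowel (daggi → ludaggium, ponuvbe → luponuvbeum, rilvu → lurilvuum) add lu- … -um around the stem.
The other pattern: stems ending in a consonant double the final consonant and add -ovi.
So sezrazru → lusezrazruum.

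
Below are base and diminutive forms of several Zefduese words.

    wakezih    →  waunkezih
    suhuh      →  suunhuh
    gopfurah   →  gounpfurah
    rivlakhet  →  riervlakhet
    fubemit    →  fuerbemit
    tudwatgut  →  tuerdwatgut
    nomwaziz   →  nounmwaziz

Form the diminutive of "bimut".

biermut

tudwatgut and suhuh both have last vowel 'u' yet inflect differently (tuerdwatgut, suunhuh), so the last vowel is not what conditions the rule; the final letter is.
"bimut" ends in -t. The stems ending in -t (tudwatgut → tuerdwatgut, fubemit → fuerbemit, rivlakhet → riervlakhet) insert -er- after the first vowel.
So bimut → biermut.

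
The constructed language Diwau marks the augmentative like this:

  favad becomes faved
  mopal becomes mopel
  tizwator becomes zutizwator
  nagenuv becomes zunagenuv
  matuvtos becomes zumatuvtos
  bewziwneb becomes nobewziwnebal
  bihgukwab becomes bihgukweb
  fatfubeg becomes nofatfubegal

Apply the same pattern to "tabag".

"tabag" has last vowel 'a'. The stems whose last vowel is 'a' (favad → faved, mopal → mopel, bihgukwab → bihgukweb) change the last vowel to 'e'.
So tabag → tabeg.

tabeg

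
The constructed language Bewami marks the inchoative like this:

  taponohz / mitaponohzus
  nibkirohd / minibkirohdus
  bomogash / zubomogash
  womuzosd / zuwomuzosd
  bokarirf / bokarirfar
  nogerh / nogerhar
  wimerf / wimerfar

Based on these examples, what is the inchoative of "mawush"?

zumawush

bomogash and nogerh both end in -h yet inflect differently (zubomogash, nogerhar), so the final letter is not what conditions the rule; the second-to-last letter is.
"mawush" has second-to-last letter 's'. The stems whose second-to-last letter is 's' (bomogash → zubomogash, womuzosd → zuwomuzosd) add the prefix zu-.
The other patterns: stems whose second-to-last letter is 'r' add -ar; stems whose second-to-last letter is 'h' add mi- … -us around the stem.
So mawush → zumawush.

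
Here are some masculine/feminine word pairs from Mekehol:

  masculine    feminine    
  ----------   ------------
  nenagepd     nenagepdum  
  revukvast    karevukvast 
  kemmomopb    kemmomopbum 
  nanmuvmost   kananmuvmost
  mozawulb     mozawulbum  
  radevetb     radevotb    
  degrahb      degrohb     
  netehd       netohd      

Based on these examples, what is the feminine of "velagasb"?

kavelagasb

nenagepd and netehd both end in -d yet inflect differently (nenagepdum, netohd), so the final letter is not what conditions the rule; the second-to-last letter is.
"velagasb" has second-to-last letter 's'. The stems whose second-to-last letter is 's' (nanmuvmost → kananmuvmost, revukvast → karevukvast) add the prefix ka-.
The other patterns: stems whose second-to-last letter is 'l' or 'p' add -um; stems whose second-to-last letter is 'h' or 't' change the last vowel to 'o'.
So velagasb → kavelagasb.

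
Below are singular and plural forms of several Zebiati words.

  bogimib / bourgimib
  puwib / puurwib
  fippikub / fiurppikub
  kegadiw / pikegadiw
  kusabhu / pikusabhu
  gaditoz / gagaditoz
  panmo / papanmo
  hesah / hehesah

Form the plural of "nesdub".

bogimib and kegadiw both have last vowel 'i' yet inflect differently (bourgimib, pikegadiw), so the last vowel is not what conditions the rule; the final letter is.
"nesdub" ends in -b. The stems ending in -b (bogimib → bourgimib, puwib → puurwib, fippikub → fiurppikub) insert -ur- after the first vowel.
The other patterns: stems ending in -u or -w add the prefix pi-; stems ending in -h, -o or -z repeat the first consonant+vowel as a prefix.
So nesdub → neursdub.

neursdub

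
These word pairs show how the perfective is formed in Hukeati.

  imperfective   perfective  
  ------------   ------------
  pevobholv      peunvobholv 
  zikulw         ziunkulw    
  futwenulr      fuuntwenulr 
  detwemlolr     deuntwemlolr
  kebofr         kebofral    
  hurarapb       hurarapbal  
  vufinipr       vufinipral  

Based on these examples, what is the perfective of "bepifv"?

bepifval

futwenulr and kebofr both end in -r yet inflect differently (fuuntwenulr, kebofral), so the final letter is not what conditions the rule; the second-to-last letter is.
"bepifv" has second-to-last letter 'f'. The one such stem in the data (kebofr → kebofral) adds -al, so the same rule applies.
The other pattern: stems whose second-to-last letter is 'l' insert -un- after the first vowel.
So bepifv → bepifval.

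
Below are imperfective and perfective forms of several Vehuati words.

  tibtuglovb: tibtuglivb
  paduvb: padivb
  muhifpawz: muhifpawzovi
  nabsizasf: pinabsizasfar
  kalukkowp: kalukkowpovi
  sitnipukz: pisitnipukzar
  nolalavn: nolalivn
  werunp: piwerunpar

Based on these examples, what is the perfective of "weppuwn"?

weppuwnovi

kalukkowp and werunp both end in -p yet inflect differently (kalukkowpovi, piwerunpar), so the final letter is not what conditions the rule; the second-to-last letter is.
"weppuwn" has second-to-last letter 'w'. The stems whose second-to-last letter is 'w' (kalukkowp → kalukkowpovi, muhifpawz → muhifpawzovi) add -ovi.
The other patterns: stems whose second-to-last letter is 'v' change the last vowel to 'i'; stems whose second-to-last letter is 'k', 'n' or 's' add pi- … -ar around the stem.
So weppuwn → weppuwnovi.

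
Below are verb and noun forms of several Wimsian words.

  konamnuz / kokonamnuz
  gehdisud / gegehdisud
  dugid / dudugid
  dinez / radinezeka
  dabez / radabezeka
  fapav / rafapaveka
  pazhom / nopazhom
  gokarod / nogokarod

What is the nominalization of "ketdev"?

raketdeveka

konamnuz and dinez both end in -z yet inflect differently (kokonamnuz, radinezeka), so the final letter is not what conditions the rule; the last vowel is.
"ketdev" has last vowel 'e'. The stems whose last vowel is 'e' (dinez → radinezeka, dabez → radabezeka) add ra- … -eka around the stem.
The other patterns: stems whose last vowel is 'i' or 'u' repeat the first consonant+vowel as a prefix; stems whose last vowel is 'o' add the prefix no-.
So ketdev → raketdeveka.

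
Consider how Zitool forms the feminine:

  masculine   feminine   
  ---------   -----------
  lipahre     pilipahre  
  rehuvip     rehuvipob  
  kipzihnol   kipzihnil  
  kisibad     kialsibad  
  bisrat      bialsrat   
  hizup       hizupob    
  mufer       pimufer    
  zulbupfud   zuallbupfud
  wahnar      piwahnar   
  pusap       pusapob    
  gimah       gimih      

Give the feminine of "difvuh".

"difvuh" ends in -h. The one such stem in the data (gimah → gimih) changes the last vowel to 'i' (as does kipzihnol), so the same rule applies.
The other patterns: stems ending in -p add -ob; stems ending in -e or -r add the prefix pi-; stems ending in -d or -t insert -al- after the first vowel.
So difvuh → difvih.

difvih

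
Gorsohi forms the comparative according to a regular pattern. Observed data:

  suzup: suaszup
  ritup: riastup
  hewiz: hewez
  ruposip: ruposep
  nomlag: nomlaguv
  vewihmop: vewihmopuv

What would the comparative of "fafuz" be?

suzup and ruposip both end in -p yet inflect differently (suaszup, ruposep), so the final letter is not what conditions the rule; the last vowel is.
"fafuz" has last vowel 'u'. The stems whose last vowel is 'u' (suzup → suaszup, ritup → riastup) insert -as- after the first vowel.
The other patterns: stems whose last vowel is 'i' change the last vowel to 'e'; stems whose last vowel is 'a' or 'o' add -uv.
So fafuz → faasfuz.

faasfuz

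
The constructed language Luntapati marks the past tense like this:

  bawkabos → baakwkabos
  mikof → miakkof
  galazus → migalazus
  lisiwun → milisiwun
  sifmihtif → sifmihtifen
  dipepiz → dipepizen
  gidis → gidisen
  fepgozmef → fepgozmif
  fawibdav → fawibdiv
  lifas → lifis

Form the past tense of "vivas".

bawkabos and galazus both end in -s yet inflect differently (baakwkabos, migalazus), so the final letter is not what conditions the rule; the last vowel is.
"vivas" has last vowel 'a'. The stems whose last vowel is 'a' (fawibdav → fawibdiv, lifas → lifis) change the last vowel to 'i'.
So vivas → vivis.

vivis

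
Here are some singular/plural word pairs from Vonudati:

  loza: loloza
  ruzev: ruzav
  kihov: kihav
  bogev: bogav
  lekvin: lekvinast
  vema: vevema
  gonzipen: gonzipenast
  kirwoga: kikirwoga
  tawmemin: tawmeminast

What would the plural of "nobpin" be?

nobpinast

"nobpin" ends in -n. The stems ending in -n (gonzipen → gonzipenast, tawmemin → tawmeminast, lekvin → lekvinast) add -ast.
The other patterns: stems ending in -v change the last vowel to 'a'; stems ending in -a repeat the first consonant+vowel as a prefix.
So nobpin → nobpinast.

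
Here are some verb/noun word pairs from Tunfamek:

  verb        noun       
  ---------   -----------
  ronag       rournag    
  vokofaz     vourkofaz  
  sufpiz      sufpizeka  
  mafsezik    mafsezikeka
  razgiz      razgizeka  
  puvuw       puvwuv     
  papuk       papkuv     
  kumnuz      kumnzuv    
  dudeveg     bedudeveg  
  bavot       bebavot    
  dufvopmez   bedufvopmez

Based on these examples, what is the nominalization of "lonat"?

"lonat" has last vowel 'a'. The stems whose last vowel is 'a' (ronag → rournag, vokofaz → vourkofaz) insert -ur- after the first vowel.
So lonat → lournat.

lournat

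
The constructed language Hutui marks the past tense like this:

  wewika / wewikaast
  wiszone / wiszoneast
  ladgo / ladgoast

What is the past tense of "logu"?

loguast

Every pair shown (wewika → wewikaast, wiszone → wiszoneast, ladgo → ladgoast) follows the same rule: add -ast.
So logu → loguast.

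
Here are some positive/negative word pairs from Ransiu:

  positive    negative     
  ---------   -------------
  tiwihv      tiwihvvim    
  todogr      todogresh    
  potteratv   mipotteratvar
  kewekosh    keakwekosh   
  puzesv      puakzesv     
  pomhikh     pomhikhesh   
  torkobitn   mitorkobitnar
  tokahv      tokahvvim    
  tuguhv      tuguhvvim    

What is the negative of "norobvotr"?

minorobvotrar

tuguhv and puzesv both end in -v yet inflect differently (tuguhvvim, puakzesv), so the final letter is not what conditions the rule; the second-to-last letter is.
"norobvotr" has second-to-last letter 't'. The stems whose second-to-last letter is 't' (potteratv → mipotteratvar, torkobitn → mitorkobitnar) add mi- … -ar around the stem.
So norobvotr → minorobvotrar.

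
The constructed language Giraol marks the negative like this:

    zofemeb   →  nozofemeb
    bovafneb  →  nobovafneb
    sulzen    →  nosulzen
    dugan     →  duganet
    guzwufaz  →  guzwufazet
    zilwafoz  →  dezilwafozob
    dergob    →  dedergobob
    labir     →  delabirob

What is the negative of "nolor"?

denolorob

sulzen and dugan both end in -n yet inflect differently (nosulzen, duganet), so the final letter is not what conditions the rule; the last vowel is.
"nolor" has last vowel 'o'. The stems whose last vowel is 'o' (zilwafoz → dezilwafozob, dergob → dedergobob) add de- … -ob around the stem.
So nolor → denolorob.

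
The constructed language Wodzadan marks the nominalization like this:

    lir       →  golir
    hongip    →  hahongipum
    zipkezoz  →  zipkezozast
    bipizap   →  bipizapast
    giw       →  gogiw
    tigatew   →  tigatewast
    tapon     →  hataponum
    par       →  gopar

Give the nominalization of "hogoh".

giw and tigatew both end in -w yet inflect differently (gogiw, tigatewast), so the final letter is not what conditions the rule; the number of vowels is.
"hogoh" has 2 vowels. The stems with 2 vowels (tapon → hataponum, hongip → hahongipum) add ha- … -um around the stem.
So hogoh → hahogohum.

hahogohum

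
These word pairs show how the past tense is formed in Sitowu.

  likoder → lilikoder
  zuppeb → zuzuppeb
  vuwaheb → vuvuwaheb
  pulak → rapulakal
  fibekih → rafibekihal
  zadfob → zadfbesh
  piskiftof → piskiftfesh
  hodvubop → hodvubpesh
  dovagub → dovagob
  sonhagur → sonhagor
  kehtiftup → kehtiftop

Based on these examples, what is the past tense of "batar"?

rabataral

zuppeb and zadfob both end in -b yet inflect differently (zuzuppeb, zadfbesh), so the final letter is not what conditions the rule; the last vowel is.
"batar" has last vowel 'a'. The one such stem in the data (pulak → rapulakal) adds ra- … -al around the stem, so the same rule applies.
The other patterns: stems whose last vowel is 'e' repeat the first consonant+vowel as a prefix; stems whose last vowel is 'o' delete the last vowel and add -esh; stems whose last vowel is 'u' change the last vowel to 'o'.
So batar → rabataral.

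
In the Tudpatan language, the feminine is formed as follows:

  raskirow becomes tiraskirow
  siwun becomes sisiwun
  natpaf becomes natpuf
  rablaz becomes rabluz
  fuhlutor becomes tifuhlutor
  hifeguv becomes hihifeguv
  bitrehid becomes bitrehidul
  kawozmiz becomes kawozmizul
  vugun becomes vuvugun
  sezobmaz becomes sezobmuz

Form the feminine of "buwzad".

buwzud

kawozmiz and sezobmaz both end in -z yet inflect differently (kawozmizul, sezobmuz), so the final letter is not what conditions the rule; the last vowel is.
"buwzad" has last vowel 'a'. The stems whose last vowel is 'a' (sezobmaz → sezobmuz, natpaf → natpuf, rablaz → rabluz) change the last vowel to 'u'.
The other patterns: stems whose last vowel is 'u' repeat the first consonant+vowel as a prefix; stems whose last vowel is 'i' add -ul; stems whose last vowel is 'o' add the prefix ti-.
So buwzad → buwzud.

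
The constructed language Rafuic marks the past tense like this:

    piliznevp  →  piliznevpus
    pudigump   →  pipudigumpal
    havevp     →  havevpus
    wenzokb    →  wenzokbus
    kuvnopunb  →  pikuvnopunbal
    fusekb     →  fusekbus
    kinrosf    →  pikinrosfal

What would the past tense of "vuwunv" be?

fusekb and kuvnopunb both end in -b yet inflect differently (fusekbus, pikuvnopunbal), so the final letter is not what conditions the rule; the second-to-last letter is.
"vuwunv" has second-to-last letter 'n'. The one such stem in the data (kuvnopunb → pikuvnopunbal) adds pi- … -al around the stem, so the same rule applies.
The other pattern: stems whose second-to-last letter is 'k' or 'v' add -us.
So vuwunv → pivuwunval.

pivuwunval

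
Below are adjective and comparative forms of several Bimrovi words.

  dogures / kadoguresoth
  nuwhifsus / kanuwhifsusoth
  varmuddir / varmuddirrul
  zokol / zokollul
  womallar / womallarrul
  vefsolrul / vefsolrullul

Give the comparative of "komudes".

"komudes" ends in -s. The stems ending in -s (dogures → kadoguresoth, nuwhifsus → kanuwhifsusoth) add ka- … -oth around the stem.
The other pattern: stems ending in -l or -r double the final consonant and add -ul.
So komudes → kakomudesoth.

kakomudesoth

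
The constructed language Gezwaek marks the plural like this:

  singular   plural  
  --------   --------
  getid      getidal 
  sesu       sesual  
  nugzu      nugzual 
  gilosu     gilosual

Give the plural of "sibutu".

sibutual

Every pair shown (getid → getidal, sesu → sesual, nugzu → nugzual, …) follows the same rule: add -al.
So sibutu → sibutual.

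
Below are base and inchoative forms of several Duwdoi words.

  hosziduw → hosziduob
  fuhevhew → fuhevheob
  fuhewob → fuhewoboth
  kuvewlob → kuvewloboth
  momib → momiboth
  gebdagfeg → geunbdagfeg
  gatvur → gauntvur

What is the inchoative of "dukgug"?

duunkgug

"dukgug" ends in -g. The one such stem in the data (gebdagfeg → geunbdagfeg) inserts -un- after the first vowel (as does gatvur), so the same rule applies.
The other patterns: stems ending in -w drop the final letter and add -ob; stems ending in -b add -oth.
So dukgug → duunkgug.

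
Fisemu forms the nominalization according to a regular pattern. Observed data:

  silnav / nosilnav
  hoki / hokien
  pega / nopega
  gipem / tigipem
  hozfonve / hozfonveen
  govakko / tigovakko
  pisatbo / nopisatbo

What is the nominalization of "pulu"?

govakko and pisatbo both end in -o yet inflect differently (tigovakko, nopisatbo), so the final letter is not what conditions the rule; the first letter is.
"pulu" begins with p-. The stems beginning with p- (pega → nopega, pisatbo → nopisatbo) add the prefix no-.
So pulu → nopulu.

nopulu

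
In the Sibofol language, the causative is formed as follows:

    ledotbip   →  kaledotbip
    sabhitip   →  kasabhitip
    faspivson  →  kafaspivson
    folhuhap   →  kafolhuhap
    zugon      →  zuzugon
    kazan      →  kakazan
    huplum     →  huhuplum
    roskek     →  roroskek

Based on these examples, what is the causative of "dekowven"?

kadekowven

faspivson and zugon both end in -n yet inflect differently (kafaspivson, zuzugon), so the final letter is not what conditions the rule; the number of vowels is.
"dekowven" has 3 vowels. The stems with 3 vowels (ledotbip → kaledotbip, sabhitip → kasabhitip, faspivson → kafaspivson) add the prefix ka-.
The other pattern: stems with 2 vowels repeat the first consonant+vowel as a prefix.
So dekowven → kadekowven.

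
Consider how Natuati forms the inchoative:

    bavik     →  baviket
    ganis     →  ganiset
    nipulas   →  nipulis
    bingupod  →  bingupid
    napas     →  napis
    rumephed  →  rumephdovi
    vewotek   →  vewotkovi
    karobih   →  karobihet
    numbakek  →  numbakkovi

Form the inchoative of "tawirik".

tawiriket

bavik and vewotek both end in -k yet inflect differently (baviket, vewotkovi), so the final letter is not what conditions the rule; the last vowel is.
"tawirik" has last vowel 'i'. The stems whose last vowel is 'i' (karobih → karobihet, ganis → ganiset, bavik → baviket) add -et.
The other patterns: stems whose last vowel is 'e' delete the last vowel and add -ovi; stems whose last vowel is 'a' or 'o' change the last vowel to 'i'.
So tawirik → tawiriket.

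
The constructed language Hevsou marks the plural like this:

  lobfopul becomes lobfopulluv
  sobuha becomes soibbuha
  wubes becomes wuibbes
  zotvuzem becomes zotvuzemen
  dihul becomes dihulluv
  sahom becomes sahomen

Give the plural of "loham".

"loham" ends in -m. The stems ending in -m (sahom → sahomen, zotvuzem → zotvuzemen) add -en.
The other patterns: stems ending in -l double the final consonant and add -uv; stems ending in -a or -s insert -ib- after the first vowel.
So loham → lohamen.

lohamen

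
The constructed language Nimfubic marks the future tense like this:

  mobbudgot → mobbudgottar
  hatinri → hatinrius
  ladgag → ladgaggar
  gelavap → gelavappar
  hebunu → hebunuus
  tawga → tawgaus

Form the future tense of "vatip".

tawga and ladgag both have last vowel 'a' yet inflect differently (tawgaus, ladgaggar), so the last vowel is not what conditions the rule; whether the stem ends in a vowel or a consonant is.
"vatip" ends in a consonant. The stems ending in a consonant (ladgag → ladgaggar, mobbudgot → mobbudgottar, gelavap → gelavappar) double the final consonant and add -ar.
The other pattern: stems ending in a vowel add -us.
So vatip → vatippar.

vatippar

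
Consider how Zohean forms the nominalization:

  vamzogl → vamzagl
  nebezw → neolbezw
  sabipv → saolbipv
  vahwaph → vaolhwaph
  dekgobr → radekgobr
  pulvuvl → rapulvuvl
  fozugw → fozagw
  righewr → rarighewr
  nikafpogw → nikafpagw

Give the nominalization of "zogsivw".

razogsivw

fozugw and nebezw both end in -w yet inflect differently (fozagw, neolbezw), so the final letter is not what conditions the rule; the second-to-last letter is.
"zogsivw" has second-to-last letter 'v'. The one such stem in the data (pulvuvl → rapulvuvl) adds the prefix ra-, so the same rule applies.
So zogsivw → razogsivw.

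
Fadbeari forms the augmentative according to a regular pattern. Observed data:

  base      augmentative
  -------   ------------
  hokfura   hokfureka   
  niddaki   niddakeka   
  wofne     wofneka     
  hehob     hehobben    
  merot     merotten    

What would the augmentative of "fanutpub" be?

fanutpubben

"fanutpub" ends in a consonant. The stems ending in a consonant (hehob → hehobben, merot → merotten) double the final consonant and add -en.
So fanutpub → fanutpubben.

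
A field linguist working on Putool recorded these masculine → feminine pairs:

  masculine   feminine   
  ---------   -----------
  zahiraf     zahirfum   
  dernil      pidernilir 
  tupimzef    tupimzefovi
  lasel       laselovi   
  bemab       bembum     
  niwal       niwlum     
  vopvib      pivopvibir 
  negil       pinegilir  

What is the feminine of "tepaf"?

niwal and dernil both end in -l yet inflect differently (niwlum, pidernilir), so the final letter is not what conditions the rule; the last vowel is.
"tepaf" has last vowel 'a'. The stems whose last vowel is 'a' (niwal → niwlum, bemab → bembum, zahiraf → zahirfum) delete the last vowel and add -um.
The other patterns: stems whose last vowel is 'i' add pi- … -ir around the stem; stems whose last vowel is 'e' add -ovi.
So tepaf → tepfum.

tepfum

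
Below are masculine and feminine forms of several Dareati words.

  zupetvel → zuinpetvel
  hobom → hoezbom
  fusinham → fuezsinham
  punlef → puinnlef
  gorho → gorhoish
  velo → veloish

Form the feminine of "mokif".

velo and hobom both have last vowel 'o' yet inflect differently (veloish, hoezbom), so the last vowel is not what conditions the rule; the final letter is.
"mokif" ends in -f. The one such stem in the data (punlef → puinnlef) inserts -in- after the first vowel (as does zupetvel), so the same rule applies.
The other patterns: stems ending in -o add -ish; stems ending in -m insert -ez- after the first vowel.
So mokif → moinkif.

moinkif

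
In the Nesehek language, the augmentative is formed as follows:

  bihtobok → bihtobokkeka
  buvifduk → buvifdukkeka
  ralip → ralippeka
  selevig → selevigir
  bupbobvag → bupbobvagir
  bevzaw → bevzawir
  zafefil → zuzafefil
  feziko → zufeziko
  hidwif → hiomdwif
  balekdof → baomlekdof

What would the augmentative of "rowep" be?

roweppeka

ralip and selevig both have last vowel 'i' yet inflect differently (ralippeka, selevigir), so the last vowel is not what conditions the rule; the final letter is.
"rowep" ends in -p. The one such stem in the data (ralip → ralippeka) doubles the final consonant and adds -eka (as do bihtobok, buvifduk), so the same rule applies.
The other patterns: stems ending in -g or -w add -ir; stems ending in -l or -o add the prefix zu-; stems ending in -f insert -om- after the first vowel.
So rowep → roweppeka.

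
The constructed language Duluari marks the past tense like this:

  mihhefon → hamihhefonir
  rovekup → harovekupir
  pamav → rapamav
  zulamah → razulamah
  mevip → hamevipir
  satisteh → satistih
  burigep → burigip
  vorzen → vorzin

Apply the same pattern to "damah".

zulamah and satisteh both end in -h yet inflect differently (razulamah, satistih), so the final letter is not what conditions the rule; the last vowel is.
"damah" has last vowel 'a'. The stems whose last vowel is 'a' (pamav → rapamav, zulamah → razulamah) add the prefix ra-.
The other patterns: stems whose last vowel is 'e' change the last vowel to 'i'; stems whose last vowel is 'i', 'o' or 'u' add ha- … -ir around the stem.
So damah → radamah.

radamah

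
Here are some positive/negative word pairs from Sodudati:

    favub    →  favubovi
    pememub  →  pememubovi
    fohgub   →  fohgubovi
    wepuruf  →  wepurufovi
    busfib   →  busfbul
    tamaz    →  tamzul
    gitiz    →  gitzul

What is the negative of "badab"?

badbul

favub and busfib both end in -b yet inflect differently (favubovi, busfbul), so the final letter is not what conditions the rule; the last vowel is.
"badab" has last vowel 'a'. The one such stem in the data (tamaz → tamzul) deletes the last vowel and adds -ul (as do busfib, gitiz), so the same rule applies.
The other pattern: stems whose last vowel is 'u' add -ovi.
So badab → badbul.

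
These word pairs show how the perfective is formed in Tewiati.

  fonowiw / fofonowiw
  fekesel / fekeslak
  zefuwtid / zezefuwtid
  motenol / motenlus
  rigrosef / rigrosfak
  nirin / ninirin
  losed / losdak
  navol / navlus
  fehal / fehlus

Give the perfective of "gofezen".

zefuwtid and losed both end in -d yet inflect differently (zezefuwtid, losdak), so the final letter is not what conditions the rule; the last vowel is.
"gofezen" has last vowel 'e'. The stems whose last vowel is 'e' (losed → losdak, rigrosef → rigrosfak, fekesel → fekeslak) delete the last vowel and add -ak.
The other patterns: stems whose last vowel is 'i' repeat the first consonant+vowel as a prefix; stems whose last vowel is 'a' or 'o' delete the last vowel and add -us.
So gofezen → gofeznak.

gofeznak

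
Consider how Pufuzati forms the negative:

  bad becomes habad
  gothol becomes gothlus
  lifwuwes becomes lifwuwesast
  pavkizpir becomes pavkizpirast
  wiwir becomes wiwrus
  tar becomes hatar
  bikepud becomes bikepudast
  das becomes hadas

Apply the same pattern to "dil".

hadil

"dil" has 1 vowel. The stems with 1 vowel (das → hadas, tar → hatar, bad → habad) add the prefix ha-.
The other patterns: stems with 2 vowels delete the last vowel and add -us; stems with 3 vowels add -ast.
So dil → hadil.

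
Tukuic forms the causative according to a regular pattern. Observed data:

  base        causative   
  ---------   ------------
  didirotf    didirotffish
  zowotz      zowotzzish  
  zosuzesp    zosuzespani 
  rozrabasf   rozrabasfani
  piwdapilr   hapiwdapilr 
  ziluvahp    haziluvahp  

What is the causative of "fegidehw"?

hafegidehw

didirotf and rozrabasf both end in -f yet inflect differently (didirotffish, rozrabasfani), so the final letter is not what conditions the rule; the second-to-last letter is.
"fegidehw" has second-to-last letter 'h'. The one such stem in the data (ziluvahp → haziluvahp) adds the prefix ha-, so the same rule applies.
So fegidehw → hafegidehw.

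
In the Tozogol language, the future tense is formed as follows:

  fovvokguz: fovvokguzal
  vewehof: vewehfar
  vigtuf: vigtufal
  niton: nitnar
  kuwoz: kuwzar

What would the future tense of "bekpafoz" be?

bekpafzar

vewehof and vigtuf both end in -f yet inflect differently (vewehfar, vigtufal), so the final letter is not what conditions the rule; the last vowel is.
"bekpafoz" has last vowel 'o'. The stems whose last vowel is 'o' (niton → nitnar, vewehof → vewehfar, kuwoz → kuwzar) delete the last vowel and add -ar.
So bekpafoz → bekpafzar.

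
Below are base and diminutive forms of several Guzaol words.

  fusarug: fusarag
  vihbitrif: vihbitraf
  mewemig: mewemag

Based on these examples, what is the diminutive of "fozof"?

fozaf

Every pair shown (fusarug → fusarag, vihbitrif → vihbitraf, mewemig → mewemag) follows the same rule: change the last vowel to 'a'.
So fozof → fozaf.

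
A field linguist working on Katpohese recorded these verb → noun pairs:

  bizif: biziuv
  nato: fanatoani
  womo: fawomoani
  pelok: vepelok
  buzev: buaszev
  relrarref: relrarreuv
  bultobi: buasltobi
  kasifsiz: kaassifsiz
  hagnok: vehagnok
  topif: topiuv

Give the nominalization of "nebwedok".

"nebwedok" ends in -k. The stems ending in -k (hagnok → vehagnok, pelok → vepelok) add the prefix ve-.
So nebwedok → venebwedok.

venebwedok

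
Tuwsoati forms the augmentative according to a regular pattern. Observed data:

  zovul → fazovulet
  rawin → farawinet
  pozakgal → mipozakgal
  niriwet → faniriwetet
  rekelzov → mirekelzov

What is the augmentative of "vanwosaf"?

pozakgal and zovul both end in -l yet inflect differently (mipozakgal, fazovulet), so the final letter is not what conditions the rule; the last vowel is.
"vanwosaf" has last vowel 'a'. The one such stem in the data (pozakgal → mipozakgal) adds the prefix mi-, so the same rule applies.
The other pattern: stems whose last vowel is 'e', 'i' or 'u' add fa- … -et around the stem.
So vanwosaf → mivanwosaf.

mivanwosaf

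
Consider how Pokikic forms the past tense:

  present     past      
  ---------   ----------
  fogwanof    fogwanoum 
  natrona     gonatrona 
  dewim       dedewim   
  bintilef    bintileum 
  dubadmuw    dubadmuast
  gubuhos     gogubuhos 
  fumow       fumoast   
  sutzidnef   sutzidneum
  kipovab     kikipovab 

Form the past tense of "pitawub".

"pitawub" ends in -b. The one such stem in the data (kipovab → kikipovab) repeats the first consonant+vowel as a prefix (as does dewim), so the same rule applies.
So pitawub → pipitawub.

pipitawub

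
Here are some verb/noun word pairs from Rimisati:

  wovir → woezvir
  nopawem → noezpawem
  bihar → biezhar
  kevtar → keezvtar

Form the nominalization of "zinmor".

zieznmor

Every pair shown (wovir → woezvir, nopawem → noezpawem, bihar → biezhar, …) follows the same rule: insert -ez- after the first vowel.
So zinmor → zieznmor.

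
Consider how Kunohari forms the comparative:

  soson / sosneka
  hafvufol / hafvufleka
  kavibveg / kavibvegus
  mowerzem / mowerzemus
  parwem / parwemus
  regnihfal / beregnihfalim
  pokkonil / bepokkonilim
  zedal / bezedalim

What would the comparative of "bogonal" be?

bebogonalim

"bogonal" has last vowel 'a'. The stems whose last vowel is 'a' (regnihfal → beregnihfalim, zedal → bezedalim) add be- … -im around the stem.
The other patterns: stems whose last vowel is 'o' delete the last vowel and add -eka; stems whose last vowel is 'e' add -us.
So bogonal → bebogonalim.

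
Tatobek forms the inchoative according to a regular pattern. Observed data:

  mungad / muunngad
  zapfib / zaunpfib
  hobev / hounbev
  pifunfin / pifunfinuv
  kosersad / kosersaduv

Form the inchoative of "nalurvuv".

nalurvuvuv

"nalurvuv" has 3 vowels. The stems with 3 vowels (pifunfin → pifunfinuv, kosersad → kosersaduv) add -uv.
So nalurvuv → nalurvuvuv.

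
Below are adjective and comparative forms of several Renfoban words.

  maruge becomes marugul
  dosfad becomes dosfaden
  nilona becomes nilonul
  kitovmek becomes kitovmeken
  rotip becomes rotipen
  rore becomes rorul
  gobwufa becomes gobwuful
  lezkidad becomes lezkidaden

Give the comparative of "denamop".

kitovmek and maruge both have last vowel 'e' yet inflect differently (kitovmeken, marugul), so the last vowel is not what conditions the rule; whether the stem ends in a vowel or a consonant is.
"denamop" ends in a consonant. The stems ending in a consonant (rotip → rotipen, kitovmek → kitovmeken, lezkidad → lezkidaden) add -en.
The other pattern: stems ending in a vowel drop the final letter and add -ul.
So denamop → denamopen.

denamopen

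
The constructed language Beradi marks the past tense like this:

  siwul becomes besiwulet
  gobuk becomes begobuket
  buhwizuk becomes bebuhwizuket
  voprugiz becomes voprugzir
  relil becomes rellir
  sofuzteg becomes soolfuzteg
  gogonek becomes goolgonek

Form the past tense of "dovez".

doolvez

siwul and relil both end in -l yet inflect differently (besiwulet, rellir), so the final letter is not what conditions the rule; the last vowel is.
"dovez" has last vowel 'e'. The stems whose last vowel is 'e' (sofuzteg → soolfuzteg, gogonek → goolgonek) insert -ol- after the first vowel.
The other patterns: stems whose last vowel is 'u' add be- … -et around the stem; stems whose last vowel is 'i' delete the last vowel and add -ir.
So dovez → doolvez.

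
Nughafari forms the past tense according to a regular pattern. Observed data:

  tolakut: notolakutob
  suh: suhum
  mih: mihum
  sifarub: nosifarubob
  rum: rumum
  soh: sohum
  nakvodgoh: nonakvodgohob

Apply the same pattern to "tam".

tamum

"tam" has 1 vowel. The stems with 1 vowel (mih → mihum, rum → rumum, soh → sohum) add -um.
The other pattern: stems with 3 vowels add no- … -ob around the stem.
So tam → tamum.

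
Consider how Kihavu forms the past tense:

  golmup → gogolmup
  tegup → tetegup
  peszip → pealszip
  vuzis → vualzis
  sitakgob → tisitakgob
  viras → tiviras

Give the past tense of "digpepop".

"digpepop" has last vowel 'o'. The one such stem in the data (sitakgob → tisitakgob) adds the prefix ti-, so the same rule applies.
The other patterns: stems whose last vowel is 'u' repeat the first consonant+vowel as a prefix; stems whose last vowel is 'i' insert -al- after the first vowel.
So digpepop → tidigpepop.

tidigpepop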